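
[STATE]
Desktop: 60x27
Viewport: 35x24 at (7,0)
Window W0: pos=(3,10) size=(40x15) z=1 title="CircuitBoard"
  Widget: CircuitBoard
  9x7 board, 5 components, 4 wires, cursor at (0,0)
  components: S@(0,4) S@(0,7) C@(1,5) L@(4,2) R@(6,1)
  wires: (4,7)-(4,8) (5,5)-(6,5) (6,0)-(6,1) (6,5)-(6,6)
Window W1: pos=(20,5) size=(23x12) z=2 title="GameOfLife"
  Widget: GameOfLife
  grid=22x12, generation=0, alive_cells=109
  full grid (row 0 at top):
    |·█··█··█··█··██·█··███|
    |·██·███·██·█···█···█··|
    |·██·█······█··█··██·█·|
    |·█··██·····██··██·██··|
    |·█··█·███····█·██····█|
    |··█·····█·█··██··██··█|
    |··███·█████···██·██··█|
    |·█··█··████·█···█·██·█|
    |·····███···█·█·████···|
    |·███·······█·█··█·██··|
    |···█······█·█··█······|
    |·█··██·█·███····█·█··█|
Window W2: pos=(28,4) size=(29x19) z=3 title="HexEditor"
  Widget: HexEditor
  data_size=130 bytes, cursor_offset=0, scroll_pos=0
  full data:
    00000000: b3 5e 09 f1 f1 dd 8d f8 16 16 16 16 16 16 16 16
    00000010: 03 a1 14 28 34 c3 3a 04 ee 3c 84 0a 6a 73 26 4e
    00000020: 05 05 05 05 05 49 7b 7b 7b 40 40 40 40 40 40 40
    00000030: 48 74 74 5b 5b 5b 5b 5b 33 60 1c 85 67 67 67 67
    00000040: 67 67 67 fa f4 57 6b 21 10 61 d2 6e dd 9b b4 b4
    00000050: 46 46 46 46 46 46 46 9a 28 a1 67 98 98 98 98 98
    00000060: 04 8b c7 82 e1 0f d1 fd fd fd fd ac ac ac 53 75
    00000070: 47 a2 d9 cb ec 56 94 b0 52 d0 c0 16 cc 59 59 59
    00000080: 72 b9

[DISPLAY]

                                   
                                   
                                   
                                   
                     ┏━━━━━━━━━━━━━
             ┏━━━━━━━┃ HexEditor   
             ┃ GameOf┠─────────────
             ┠───────┃00000000  B3 
             ┃Gen: 0 ┃00000010  03 
             ┃·██·█··┃00000020  05 
━━━━━━━━━━━━━┃·█··██·┃00000030  48 
rcuitBoard   ┃·█··█·█┃00000040  67 
─────────────┃··█····┃00000050  46 
0 1 2 3 4 5 6┃··███·█┃00000060  04 
[.]          ┃·█··█··┃00000070  47 
             ┃·····██┃00000080  72 
             ┗━━━━━━━┃             
                     ┃             
                     ┃             
                     ┃             
                     ┃             
                     ┃             
         L           ┗━━━━━━━━━━━━━
                                   


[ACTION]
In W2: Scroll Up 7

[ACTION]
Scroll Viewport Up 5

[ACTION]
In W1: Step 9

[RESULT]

                                   
                                   
                                   
                                   
                     ┏━━━━━━━━━━━━━
             ┏━━━━━━━┃ HexEditor   
             ┃ GameOf┠─────────────
             ┠───────┃00000000  B3 
             ┃Gen: 9 ┃00000010  03 
             ┃·████··┃00000020  05 
━━━━━━━━━━━━━┃·····██┃00000030  48 
rcuitBoard   ┃···█···┃00000040  67 
─────────────┃····█··┃00000050  46 
0 1 2 3 4 5 6┃·····██┃00000060  04 
[.]          ┃·······┃00000070  47 
             ┃·······┃00000080  72 
             ┗━━━━━━━┃             
                     ┃             
                     ┃             
                     ┃             
                     ┃             
                     ┃             
         L           ┗━━━━━━━━━━━━━
                                   


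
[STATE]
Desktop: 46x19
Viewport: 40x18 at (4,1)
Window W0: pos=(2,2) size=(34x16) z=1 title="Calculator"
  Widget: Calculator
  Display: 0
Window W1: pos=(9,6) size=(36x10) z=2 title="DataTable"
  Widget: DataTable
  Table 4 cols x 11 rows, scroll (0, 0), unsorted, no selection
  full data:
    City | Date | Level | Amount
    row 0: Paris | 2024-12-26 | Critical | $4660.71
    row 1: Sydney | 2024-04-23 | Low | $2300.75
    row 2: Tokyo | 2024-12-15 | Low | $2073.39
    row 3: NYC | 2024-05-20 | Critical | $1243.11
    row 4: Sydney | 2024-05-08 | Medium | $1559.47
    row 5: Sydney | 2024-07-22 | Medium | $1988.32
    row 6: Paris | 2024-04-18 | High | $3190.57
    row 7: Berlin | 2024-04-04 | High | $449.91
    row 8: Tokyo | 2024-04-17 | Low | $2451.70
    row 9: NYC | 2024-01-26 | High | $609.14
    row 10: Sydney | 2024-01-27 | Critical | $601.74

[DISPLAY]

                                        
━━━━━━━━━━━━━━━━━━━━━━━━━━━━━━━┓        
Calculator                     ┃        
───────────────────────────────┨        
                              0┃        
───┬─┏━━━━━━━━━━━━━━━━━━━━━━━━━━━━━━━━━━
 7 │ ┃ DataTable                        
───┼─┠──────────────────────────────────
 4 │ ┃City  │Date      │Level   │Amount 
───┼─┃──────┼──────────┼────────┼───────
 1 │ ┃Paris │2024-12-26│Critical│$4660.7
───┼─┃Sydney│2024-04-23│Low     │$2300.7
 0 │ ┃Tokyo │2024-12-15│Low     │$2073.3
───┼─┃NYC   │2024-05-20│Critical│$1243.1
 C │ ┗━━━━━━━━━━━━━━━━━━━━━━━━━━━━━━━━━━
───┴───┴───┴───┘               ┃        
━━━━━━━━━━━━━━━━━━━━━━━━━━━━━━━┛        
                                        


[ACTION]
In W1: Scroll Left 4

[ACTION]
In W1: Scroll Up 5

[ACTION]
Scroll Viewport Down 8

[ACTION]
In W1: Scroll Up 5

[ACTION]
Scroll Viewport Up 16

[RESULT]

                                        
                                        
━━━━━━━━━━━━━━━━━━━━━━━━━━━━━━━┓        
Calculator                     ┃        
───────────────────────────────┨        
                              0┃        
───┬─┏━━━━━━━━━━━━━━━━━━━━━━━━━━━━━━━━━━
 7 │ ┃ DataTable                        
───┼─┠──────────────────────────────────
 4 │ ┃City  │Date      │Level   │Amount 
───┼─┃──────┼──────────┼────────┼───────
 1 │ ┃Paris │2024-12-26│Critical│$4660.7
───┼─┃Sydney│2024-04-23│Low     │$2300.7
 0 │ ┃Tokyo │2024-12-15│Low     │$2073.3
───┼─┃NYC   │2024-05-20│Critical│$1243.1
 C │ ┗━━━━━━━━━━━━━━━━━━━━━━━━━━━━━━━━━━
───┴───┴───┴───┘               ┃        
━━━━━━━━━━━━━━━━━━━━━━━━━━━━━━━┛        


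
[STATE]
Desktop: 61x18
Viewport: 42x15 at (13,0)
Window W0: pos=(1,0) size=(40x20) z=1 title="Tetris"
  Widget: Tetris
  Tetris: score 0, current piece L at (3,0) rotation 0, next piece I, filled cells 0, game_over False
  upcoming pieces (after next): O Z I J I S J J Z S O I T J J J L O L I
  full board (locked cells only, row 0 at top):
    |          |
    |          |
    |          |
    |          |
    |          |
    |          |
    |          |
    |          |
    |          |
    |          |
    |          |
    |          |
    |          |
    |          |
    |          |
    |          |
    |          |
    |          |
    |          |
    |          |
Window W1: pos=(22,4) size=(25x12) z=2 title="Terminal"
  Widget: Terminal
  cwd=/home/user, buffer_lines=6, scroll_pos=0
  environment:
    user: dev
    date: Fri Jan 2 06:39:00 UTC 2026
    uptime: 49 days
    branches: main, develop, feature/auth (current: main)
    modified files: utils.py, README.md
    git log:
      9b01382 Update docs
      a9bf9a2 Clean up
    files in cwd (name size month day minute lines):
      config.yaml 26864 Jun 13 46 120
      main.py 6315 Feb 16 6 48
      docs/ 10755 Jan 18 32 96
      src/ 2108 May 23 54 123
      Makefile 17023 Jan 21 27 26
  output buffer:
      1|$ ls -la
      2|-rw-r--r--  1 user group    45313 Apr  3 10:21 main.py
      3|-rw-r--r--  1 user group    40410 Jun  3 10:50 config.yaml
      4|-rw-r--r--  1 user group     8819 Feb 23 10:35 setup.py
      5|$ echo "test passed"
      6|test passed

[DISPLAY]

━━━━━━━━━━━━━━━━━━━━━━━━━━━┓              
                           ┃              
───────────────────────────┨              
Next:                      ┃              
████     ┏━━━━━━━━━━━━━━━━━━━━━━━┓        
         ┃ Terminal              ┃        
         ┠───────────────────────┨        
         ┃$ ls -la               ┃        
         ┃-rw-r--r--  1 user grou┃        
Score:   ┃-rw-r--r--  1 user grou┃        
0        ┃-rw-r--r--  1 user grou┃        
         ┃$ echo "test passed"   ┃        
         ┃test passed            ┃        
         ┃$ █                    ┃        
         ┃                       ┃        


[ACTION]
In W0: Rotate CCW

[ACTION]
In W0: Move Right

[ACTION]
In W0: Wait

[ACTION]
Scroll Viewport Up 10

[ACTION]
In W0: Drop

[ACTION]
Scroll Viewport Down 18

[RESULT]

Next:                      ┃              
████     ┏━━━━━━━━━━━━━━━━━━━━━━━┓        
         ┃ Terminal              ┃        
         ┠───────────────────────┨        
         ┃$ ls -la               ┃        
         ┃-rw-r--r--  1 user grou┃        
Score:   ┃-rw-r--r--  1 user grou┃        
0        ┃-rw-r--r--  1 user grou┃        
         ┃$ echo "test passed"   ┃        
         ┃test passed            ┃        
         ┃$ █                    ┃        
         ┃                       ┃        
         ┗━━━━━━━━━━━━━━━━━━━━━━━┛        
                           ┃              
                           ┃              


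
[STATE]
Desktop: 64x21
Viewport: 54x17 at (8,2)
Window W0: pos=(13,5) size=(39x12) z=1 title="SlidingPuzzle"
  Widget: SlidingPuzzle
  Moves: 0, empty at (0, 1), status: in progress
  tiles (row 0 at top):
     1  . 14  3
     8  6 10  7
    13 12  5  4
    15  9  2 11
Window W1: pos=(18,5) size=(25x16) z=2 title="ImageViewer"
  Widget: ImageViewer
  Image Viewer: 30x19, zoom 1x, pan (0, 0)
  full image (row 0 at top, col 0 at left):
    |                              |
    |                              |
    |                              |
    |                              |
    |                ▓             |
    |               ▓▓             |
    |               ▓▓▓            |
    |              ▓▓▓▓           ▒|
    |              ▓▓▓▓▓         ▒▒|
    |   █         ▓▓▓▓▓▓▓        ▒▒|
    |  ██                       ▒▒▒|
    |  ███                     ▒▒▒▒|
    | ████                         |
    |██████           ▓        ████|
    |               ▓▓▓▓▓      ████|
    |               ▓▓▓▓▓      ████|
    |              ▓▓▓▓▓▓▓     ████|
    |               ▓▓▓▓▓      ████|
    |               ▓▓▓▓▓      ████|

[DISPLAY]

                                                      
                                                      
                                                      
     ┏━━━━┏━━━━━━━━━━━━━━━━━━━━━━━┓━━━━━━━━┓          
     ┃ Sli┃ ImageViewer           ┃        ┃          
     ┠────┠───────────────────────┨────────┨          
     ┃┌───┃                       ┃        ┃          
     ┃│  1┃                       ┃        ┃          
     ┃├───┃                       ┃        ┃          
     ┃│  8┃                       ┃        ┃          
     ┃├───┃                ▓      ┃        ┃          
     ┃│ 13┃               ▓▓      ┃        ┃          
     ┃├───┃               ▓▓▓     ┃        ┃          
     ┃│ 15┃              ▓▓▓▓     ┃        ┃          
     ┗━━━━┃              ▓▓▓▓▓    ┃━━━━━━━━┛          
          ┃   █         ▓▓▓▓▓▓▓   ┃                   
          ┃  ██                   ┃                   


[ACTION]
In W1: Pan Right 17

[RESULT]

                                                      
                                                      
                                                      
     ┏━━━━┏━━━━━━━━━━━━━━━━━━━━━━━┓━━━━━━━━┓          
     ┃ Sli┃ ImageViewer           ┃        ┃          
     ┠────┠───────────────────────┨────────┨          
     ┃┌───┃                       ┃        ┃          
     ┃│  1┃                       ┃        ┃          
     ┃├───┃                       ┃        ┃          
     ┃│  8┃                       ┃        ┃          
     ┃├───┃                       ┃        ┃          
     ┃│ 13┃                       ┃        ┃          
     ┃├───┃▓                      ┃        ┃          
     ┃│ 15┃▓           ▒          ┃        ┃          
     ┗━━━━┃▓▓         ▒▒          ┃━━━━━━━━┛          
          ┃▓▓▓        ▒▒          ┃                   
          ┃          ▒▒▒          ┃                   


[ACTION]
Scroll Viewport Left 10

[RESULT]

                                                      
                                                      
                                                      
             ┏━━━━┏━━━━━━━━━━━━━━━━━━━━━━━┓━━━━━━━━┓  
             ┃ Sli┃ ImageViewer           ┃        ┃  
             ┠────┠───────────────────────┨────────┨  
             ┃┌───┃                       ┃        ┃  
             ┃│  1┃                       ┃        ┃  
             ┃├───┃                       ┃        ┃  
             ┃│  8┃                       ┃        ┃  
             ┃├───┃                       ┃        ┃  
             ┃│ 13┃                       ┃        ┃  
             ┃├───┃▓                      ┃        ┃  
             ┃│ 15┃▓           ▒          ┃        ┃  
             ┗━━━━┃▓▓         ▒▒          ┃━━━━━━━━┛  
                  ┃▓▓▓        ▒▒          ┃           
                  ┃          ▒▒▒          ┃           


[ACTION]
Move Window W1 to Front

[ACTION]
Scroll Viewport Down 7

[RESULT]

                                                      
             ┏━━━━┏━━━━━━━━━━━━━━━━━━━━━━━┓━━━━━━━━┓  
             ┃ Sli┃ ImageViewer           ┃        ┃  
             ┠────┠───────────────────────┨────────┨  
             ┃┌───┃                       ┃        ┃  
             ┃│  1┃                       ┃        ┃  
             ┃├───┃                       ┃        ┃  
             ┃│  8┃                       ┃        ┃  
             ┃├───┃                       ┃        ┃  
             ┃│ 13┃                       ┃        ┃  
             ┃├───┃▓                      ┃        ┃  
             ┃│ 15┃▓           ▒          ┃        ┃  
             ┗━━━━┃▓▓         ▒▒          ┃━━━━━━━━┛  
                  ┃▓▓▓        ▒▒          ┃           
                  ┃          ▒▒▒          ┃           
                  ┃         ▒▒▒▒          ┃           
                  ┗━━━━━━━━━━━━━━━━━━━━━━━┛           


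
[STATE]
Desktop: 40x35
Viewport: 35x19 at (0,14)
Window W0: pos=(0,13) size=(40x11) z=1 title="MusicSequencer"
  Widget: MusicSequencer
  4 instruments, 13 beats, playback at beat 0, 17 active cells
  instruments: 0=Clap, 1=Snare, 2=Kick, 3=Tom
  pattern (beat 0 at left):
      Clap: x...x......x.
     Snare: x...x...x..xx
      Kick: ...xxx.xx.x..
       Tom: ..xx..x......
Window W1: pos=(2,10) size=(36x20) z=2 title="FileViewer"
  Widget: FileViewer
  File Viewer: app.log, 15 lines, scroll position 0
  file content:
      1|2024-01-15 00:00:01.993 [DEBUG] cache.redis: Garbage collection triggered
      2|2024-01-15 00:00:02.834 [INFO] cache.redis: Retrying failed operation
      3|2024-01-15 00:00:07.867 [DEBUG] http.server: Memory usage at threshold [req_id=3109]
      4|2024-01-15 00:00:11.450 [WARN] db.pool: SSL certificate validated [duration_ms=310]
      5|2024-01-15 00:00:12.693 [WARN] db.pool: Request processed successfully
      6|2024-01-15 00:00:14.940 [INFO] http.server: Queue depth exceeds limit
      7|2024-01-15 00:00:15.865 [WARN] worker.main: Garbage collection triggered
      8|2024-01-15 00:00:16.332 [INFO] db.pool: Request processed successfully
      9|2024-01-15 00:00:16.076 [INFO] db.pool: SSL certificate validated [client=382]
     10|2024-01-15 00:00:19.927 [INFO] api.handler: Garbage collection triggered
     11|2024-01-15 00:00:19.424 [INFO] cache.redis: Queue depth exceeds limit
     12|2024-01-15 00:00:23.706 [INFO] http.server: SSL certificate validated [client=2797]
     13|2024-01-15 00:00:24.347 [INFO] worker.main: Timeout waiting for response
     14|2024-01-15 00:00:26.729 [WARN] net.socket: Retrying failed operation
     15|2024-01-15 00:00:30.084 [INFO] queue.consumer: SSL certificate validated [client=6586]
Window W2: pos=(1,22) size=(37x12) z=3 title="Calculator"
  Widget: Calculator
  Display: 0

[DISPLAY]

┃ ┃2024-01-15 00:00:02.834 [INFO] c
┠─┃2024-01-15 00:00:07.867 [DEBUG] 
┃ ┃2024-01-15 00:00:11.450 [WARN] d
┃ ┃2024-01-15 00:00:12.693 [WARN] d
┃ ┃2024-01-15 00:00:14.940 [INFO] h
┃ ┃2024-01-15 00:00:15.865 [WARN] w
┃ ┃2024-01-15 00:00:16.332 [INFO] d
┃ ┃2024-01-15 00:00:16.076 [INFO] d
┃┏━━━━━━━━━━━━━━━━━━━━━━━━━━━━━━━━━
┗┃ Calculator                      
 ┠─────────────────────────────────
 ┃                                 
 ┃┌───┬───┬───┬───┐                
 ┃│ 7 │ 8 │ 9 │ ÷ │                
 ┃├───┼───┼───┼───┤                
 ┃│ 4 │ 5 │ 6 │ × │                
 ┃├───┼───┼───┼───┤                
 ┃│ 1 │ 2 │ 3 │ - │                
 ┃└───┴───┴───┴───┘                


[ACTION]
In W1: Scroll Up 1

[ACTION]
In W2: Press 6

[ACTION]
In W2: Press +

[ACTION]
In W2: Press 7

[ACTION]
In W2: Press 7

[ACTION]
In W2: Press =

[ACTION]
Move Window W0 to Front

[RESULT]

┃ MusicSequencer                   
┠──────────────────────────────────
┃      ▼123456789012               
┃  Clap█···█······█·               
┃ Snare█···█···█··██               
┃  Kick···███·██·█··               
┃   Tom··██··█······               
┃                                  
┃                                  
┗━━━━━━━━━━━━━━━━━━━━━━━━━━━━━━━━━━
 ┠─────────────────────────────────
 ┃                                 
 ┃┌───┬───┬───┬───┐                
 ┃│ 7 │ 8 │ 9 │ ÷ │                
 ┃├───┼───┼───┼───┤                
 ┃│ 4 │ 5 │ 6 │ × │                
 ┃├───┼───┼───┼───┤                
 ┃│ 1 │ 2 │ 3 │ - │                
 ┃└───┴───┴───┴───┘                


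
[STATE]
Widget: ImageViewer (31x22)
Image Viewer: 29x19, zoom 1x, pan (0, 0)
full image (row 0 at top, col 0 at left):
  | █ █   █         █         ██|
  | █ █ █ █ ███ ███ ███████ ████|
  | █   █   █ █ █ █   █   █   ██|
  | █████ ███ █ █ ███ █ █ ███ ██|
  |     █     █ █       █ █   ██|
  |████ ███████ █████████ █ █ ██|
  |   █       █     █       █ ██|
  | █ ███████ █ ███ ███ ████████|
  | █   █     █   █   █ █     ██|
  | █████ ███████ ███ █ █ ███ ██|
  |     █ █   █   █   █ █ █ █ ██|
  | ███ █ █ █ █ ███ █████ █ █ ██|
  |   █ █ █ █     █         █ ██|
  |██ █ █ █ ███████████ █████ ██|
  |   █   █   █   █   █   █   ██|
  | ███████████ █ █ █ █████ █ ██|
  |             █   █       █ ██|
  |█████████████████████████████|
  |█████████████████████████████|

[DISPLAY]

 █ █   █         █         ██  
 █ █ █ █ ███ ███ ███████ ████  
 █   █   █ █ █ █   █   █   ██  
 █████ ███ █ █ ███ █ █ ███ ██  
     █     █ █       █ █   ██  
████ ███████ █████████ █ █ ██  
   █       █     █       █ ██  
 █ ███████ █ ███ ███ ████████  
 █   █     █   █   █ █     ██  
 █████ ███████ ███ █ █ ███ ██  
     █ █   █   █   █ █ █ █ ██  
 ███ █ █ █ █ ███ █████ █ █ ██  
   █ █ █ █     █         █ ██  
██ █ █ █ ███████████ █████ ██  
   █   █   █   █   █   █   ██  
 ███████████ █ █ █ █████ █ ██  
             █   █       █ ██  
█████████████████████████████  
█████████████████████████████  
                               
                               
                               


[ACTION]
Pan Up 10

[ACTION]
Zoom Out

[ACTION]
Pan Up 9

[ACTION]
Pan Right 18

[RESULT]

         ██                    
██████ ████                    
 █   █   ██                    
 █ █ ███ ██                    
   █ █   ██                    
████ █ █ ██                    
       █ ██                    
██ ████████                    
 █ █     ██                    
 █ █ ███ ██                    
 █ █ █ █ ██                    
████ █ █ ██                    
       █ ██                    
██ █████ ██                    
 █   █   ██                    
 █████ █ ██                    
       █ ██                    
███████████                    
███████████                    
                               
                               
                               


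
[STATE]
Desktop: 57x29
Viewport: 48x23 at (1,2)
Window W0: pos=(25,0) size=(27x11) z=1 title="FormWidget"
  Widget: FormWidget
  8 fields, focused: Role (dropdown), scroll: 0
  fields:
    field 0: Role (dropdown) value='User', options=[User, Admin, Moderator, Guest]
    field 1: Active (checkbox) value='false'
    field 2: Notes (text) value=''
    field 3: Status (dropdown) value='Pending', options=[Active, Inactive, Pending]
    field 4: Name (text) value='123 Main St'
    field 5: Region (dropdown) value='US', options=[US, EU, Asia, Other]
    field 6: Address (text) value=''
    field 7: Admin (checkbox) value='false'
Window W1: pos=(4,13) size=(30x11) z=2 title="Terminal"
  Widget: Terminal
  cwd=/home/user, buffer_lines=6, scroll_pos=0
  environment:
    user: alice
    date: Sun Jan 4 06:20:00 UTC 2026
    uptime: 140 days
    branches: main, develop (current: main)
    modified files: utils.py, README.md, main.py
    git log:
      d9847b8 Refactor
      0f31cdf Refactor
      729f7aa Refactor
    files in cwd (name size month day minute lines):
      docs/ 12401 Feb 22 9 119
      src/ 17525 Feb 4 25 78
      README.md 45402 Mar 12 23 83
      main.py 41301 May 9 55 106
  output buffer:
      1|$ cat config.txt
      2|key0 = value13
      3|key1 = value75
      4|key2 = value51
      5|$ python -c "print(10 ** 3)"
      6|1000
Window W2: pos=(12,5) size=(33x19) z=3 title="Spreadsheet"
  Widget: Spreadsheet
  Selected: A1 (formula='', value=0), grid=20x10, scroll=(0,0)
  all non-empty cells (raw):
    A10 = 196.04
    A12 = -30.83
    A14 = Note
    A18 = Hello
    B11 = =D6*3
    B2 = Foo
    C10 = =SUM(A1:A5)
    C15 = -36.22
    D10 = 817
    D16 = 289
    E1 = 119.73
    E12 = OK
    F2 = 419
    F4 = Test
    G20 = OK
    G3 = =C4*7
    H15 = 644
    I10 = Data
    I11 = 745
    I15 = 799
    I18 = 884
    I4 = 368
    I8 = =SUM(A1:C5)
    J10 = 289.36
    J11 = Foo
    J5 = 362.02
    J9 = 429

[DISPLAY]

                        ┠───────────────────────
                        ┃> Role:       [User    
                        ┃  Active:     [ ]      
           ┏━━━━━━━━━━━━━━━━━━━━━━━━━━━━━━━┓    
           ┃ Spreadsheet                   ┃ing 
           ┠───────────────────────────────┨Main
           ┃A1:                            ┃    
           ┃       A       B       C       ┃    
           ┃-------------------------------┃━━━━
           ┃  1      [0]       0       0   ┃    
           ┃  2        0Foo            0   ┃    
   ┏━━━━━━━┃  3        0       0       0   ┃    
   ┃ Termin┃  4        0       0       0   ┃    
   ┠───────┃  5        0       0       0   ┃    
   ┃$ cat c┃  6        0       0       0   ┃    
   ┃key0 = ┃  7        0       0       0   ┃    
   ┃key1 = ┃  8        0       0       0   ┃    
   ┃key2 = ┃  9        0       0       0   ┃    
   ┃$ pytho┃ 10   196.04       0       0   ┃    
   ┃1000   ┃ 11        0       0       0   ┃    
   ┃$ █    ┃ 12   -30.83       0       0   ┃    
   ┗━━━━━━━┗━━━━━━━━━━━━━━━━━━━━━━━━━━━━━━━┛    
                                                


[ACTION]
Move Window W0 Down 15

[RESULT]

                                                
                                                
                                                
           ┏━━━━━━━━━━━━━━━━━━━━━━━━━━━━━━━┓    
           ┃ Spreadsheet                   ┃    
           ┠───────────────────────────────┨    
           ┃A1:                            ┃    
           ┃       A       B       C       ┃    
           ┃-------------------------------┃    
           ┃  1      [0]       0       0   ┃    
           ┃  2        0Foo            0   ┃    
   ┏━━━━━━━┃  3        0       0       0   ┃    
   ┃ Termin┃  4        0       0       0   ┃    
   ┠───────┃  5        0       0       0   ┃━━━━
   ┃$ cat c┃  6        0       0       0   ┃    
   ┃key0 = ┃  7        0       0       0   ┃────
   ┃key1 = ┃  8        0       0       0   ┃    
   ┃key2 = ┃  9        0       0       0   ┃    
   ┃$ pytho┃ 10   196.04       0       0   ┃    
   ┃1000   ┃ 11        0       0       0   ┃ing 
   ┃$ █    ┃ 12   -30.83       0       0   ┃Main
   ┗━━━━━━━┗━━━━━━━━━━━━━━━━━━━━━━━━━━━━━━━┛    
                        ┃  Address:    [        


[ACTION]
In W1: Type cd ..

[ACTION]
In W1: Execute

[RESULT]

                                                
                                                
                                                
           ┏━━━━━━━━━━━━━━━━━━━━━━━━━━━━━━━┓    
           ┃ Spreadsheet                   ┃    
           ┠───────────────────────────────┨    
           ┃A1:                            ┃    
           ┃       A       B       C       ┃    
           ┃-------------------------------┃    
           ┃  1      [0]       0       0   ┃    
           ┃  2        0Foo            0   ┃    
   ┏━━━━━━━┃  3        0       0       0   ┃    
   ┃ Termin┃  4        0       0       0   ┃    
   ┠───────┃  5        0       0       0   ┃━━━━
   ┃key1 = ┃  6        0       0       0   ┃    
   ┃key2 = ┃  7        0       0       0   ┃────
   ┃$ pytho┃  8        0       0       0   ┃    
   ┃1000   ┃  9        0       0       0   ┃    
   ┃$ cd ..┃ 10   196.04       0       0   ┃    
   ┃       ┃ 11        0       0       0   ┃ing 
   ┃$ █    ┃ 12   -30.83       0       0   ┃Main
   ┗━━━━━━━┗━━━━━━━━━━━━━━━━━━━━━━━━━━━━━━━┛    
                        ┃  Address:    [        


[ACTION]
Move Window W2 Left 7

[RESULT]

                                                
                                                
                                                
    ┏━━━━━━━━━━━━━━━━━━━━━━━━━━━━━━━┓           
    ┃ Spreadsheet                   ┃           
    ┠───────────────────────────────┨           
    ┃A1:                            ┃           
    ┃       A       B       C       ┃           
    ┃-------------------------------┃           
    ┃  1      [0]       0       0   ┃           
    ┃  2        0Foo            0   ┃           
   ┏┃  3        0       0       0   ┃           
   ┃┃  4        0       0       0   ┃           
   ┠┃  5        0       0       0   ┃━━━━━━━━━━━
   ┃┃  6        0       0       0   ┃           
   ┃┃  7        0       0       0   ┃───────────
   ┃┃  8        0       0       0   ┃  [User    
   ┃┃  9        0       0       0   ┃  [ ]      
   ┃┃ 10   196.04       0       0   ┃  [        
   ┃┃ 11        0       0       0   ┃  [Pending 
   ┃┃ 12   -30.83       0       0   ┃  [123 Main
   ┗┗━━━━━━━━━━━━━━━━━━━━━━━━━━━━━━━┛  [US      
                        ┃  Address:    [        


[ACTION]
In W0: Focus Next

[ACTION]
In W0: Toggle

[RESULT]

                                                
                                                
                                                
    ┏━━━━━━━━━━━━━━━━━━━━━━━━━━━━━━━┓           
    ┃ Spreadsheet                   ┃           
    ┠───────────────────────────────┨           
    ┃A1:                            ┃           
    ┃       A       B       C       ┃           
    ┃-------------------------------┃           
    ┃  1      [0]       0       0   ┃           
    ┃  2        0Foo            0   ┃           
   ┏┃  3        0       0       0   ┃           
   ┃┃  4        0       0       0   ┃           
   ┠┃  5        0       0       0   ┃━━━━━━━━━━━
   ┃┃  6        0       0       0   ┃           
   ┃┃  7        0       0       0   ┃───────────
   ┃┃  8        0       0       0   ┃  [User    
   ┃┃  9        0       0       0   ┃  [x]      
   ┃┃ 10   196.04       0       0   ┃  [        
   ┃┃ 11        0       0       0   ┃  [Pending 
   ┃┃ 12   -30.83       0       0   ┃  [123 Main
   ┗┗━━━━━━━━━━━━━━━━━━━━━━━━━━━━━━━┛  [US      
                        ┃  Address:    [        


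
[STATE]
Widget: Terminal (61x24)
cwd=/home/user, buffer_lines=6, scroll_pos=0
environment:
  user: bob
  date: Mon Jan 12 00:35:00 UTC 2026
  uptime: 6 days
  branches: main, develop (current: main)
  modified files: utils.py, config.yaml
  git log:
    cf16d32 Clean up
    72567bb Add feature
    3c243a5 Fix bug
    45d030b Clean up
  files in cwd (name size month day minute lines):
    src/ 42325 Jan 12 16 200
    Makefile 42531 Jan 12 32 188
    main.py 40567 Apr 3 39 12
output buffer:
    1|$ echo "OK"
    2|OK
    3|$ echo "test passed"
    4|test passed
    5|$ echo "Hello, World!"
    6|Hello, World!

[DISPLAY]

$ echo "OK"                                                  
OK                                                           
$ echo "test passed"                                         
test passed                                                  
$ echo "Hello, World!"                                       
Hello, World!                                                
$ █                                                          
                                                             
                                                             
                                                             
                                                             
                                                             
                                                             
                                                             
                                                             
                                                             
                                                             
                                                             
                                                             
                                                             
                                                             
                                                             
                                                             
                                                             


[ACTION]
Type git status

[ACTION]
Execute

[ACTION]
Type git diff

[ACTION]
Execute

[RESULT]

$ echo "OK"                                                  
OK                                                           
$ echo "test passed"                                         
test passed                                                  
$ echo "Hello, World!"                                       
Hello, World!                                                
$ git status                                                 
On branch main                                               
Changes not staged for commit:                               
                                                             
        modified:   utils.py                                 
        modified:   config.yaml                              
$ git diff                                                   
diff --git a/main.py b/main.py                               
--- a/main.py                                                
+++ b/main.py                                                
@@ -1,3 +1,4 @@                                              
+# updated                                                   
 import sys                                                  
$ █                                                          
                                                             
                                                             
                                                             
                                                             


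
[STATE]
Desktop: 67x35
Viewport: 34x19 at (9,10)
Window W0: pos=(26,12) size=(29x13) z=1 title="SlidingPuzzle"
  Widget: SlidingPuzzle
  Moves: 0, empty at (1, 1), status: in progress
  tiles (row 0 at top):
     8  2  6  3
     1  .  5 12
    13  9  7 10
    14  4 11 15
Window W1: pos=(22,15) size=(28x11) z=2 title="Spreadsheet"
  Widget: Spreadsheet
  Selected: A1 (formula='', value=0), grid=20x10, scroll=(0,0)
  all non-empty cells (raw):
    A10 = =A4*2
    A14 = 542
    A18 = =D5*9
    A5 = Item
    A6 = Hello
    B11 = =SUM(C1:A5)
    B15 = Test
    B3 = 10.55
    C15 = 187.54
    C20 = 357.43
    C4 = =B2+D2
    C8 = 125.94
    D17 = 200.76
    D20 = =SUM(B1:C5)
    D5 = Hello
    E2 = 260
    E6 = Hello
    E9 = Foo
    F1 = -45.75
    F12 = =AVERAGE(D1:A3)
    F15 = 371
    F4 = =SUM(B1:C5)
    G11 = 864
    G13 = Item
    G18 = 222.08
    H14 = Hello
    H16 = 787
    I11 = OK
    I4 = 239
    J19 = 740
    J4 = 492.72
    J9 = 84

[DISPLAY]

                                  
                                  
                 ┏━━━━━━━━━━━━━━━━
                 ┃ SlidingPuzzle  
                 ┠────────────────
             ┏━━━━━━━━━━━━━━━━━━━━
             ┃ Spreadsheet        
             ┠────────────────────
             ┃A1:                 
             ┃       A       B    
             ┃--------------------
             ┃  1      [0]       0
             ┃  2        0       0
             ┃  3        0   10.55
             ┃  4        0       0
             ┗━━━━━━━━━━━━━━━━━━━━
                                  
                                  
                                  


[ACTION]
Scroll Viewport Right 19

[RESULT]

                                  
                                  
━━━━━━━━━━━━━━━━━━━━━━━━━━┓       
SlidingPuzzle             ┃       
──────────────────────────┨       
━━━━━━━━━━━━━━━━━━━━━┓    ┃       
adsheet              ┃    ┃       
─────────────────────┨    ┃       
                     ┃    ┃       
  A       B       C  ┃    ┃       
---------------------┃    ┃       
    [0]       0      ┃    ┃       
      0       0      ┃    ┃       
      0   10.55      ┃    ┃       
      0       0      ┃━━━━┛       
━━━━━━━━━━━━━━━━━━━━━┛            
                                  
                                  
                                  


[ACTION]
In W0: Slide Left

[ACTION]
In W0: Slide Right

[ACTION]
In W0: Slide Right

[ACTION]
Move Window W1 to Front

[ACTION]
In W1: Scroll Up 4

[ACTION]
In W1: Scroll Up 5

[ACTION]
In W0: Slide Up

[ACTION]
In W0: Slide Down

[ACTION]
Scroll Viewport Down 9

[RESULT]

adsheet              ┃    ┃       
─────────────────────┨    ┃       
                     ┃    ┃       
  A       B       C  ┃    ┃       
---------------------┃    ┃       
    [0]       0      ┃    ┃       
      0       0      ┃    ┃       
      0   10.55      ┃    ┃       
      0       0      ┃━━━━┛       
━━━━━━━━━━━━━━━━━━━━━┛            
                                  
                                  
                                  
                                  
                                  
                                  
                                  
                                  
                                  
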